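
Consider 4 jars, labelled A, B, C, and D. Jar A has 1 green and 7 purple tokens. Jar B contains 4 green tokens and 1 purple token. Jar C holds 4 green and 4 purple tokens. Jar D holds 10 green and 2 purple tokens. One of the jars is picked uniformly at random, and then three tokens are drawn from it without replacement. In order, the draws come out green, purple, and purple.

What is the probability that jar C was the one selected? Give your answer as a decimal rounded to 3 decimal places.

0.505

For each hypothesis, P(data | H) works out to: P(data | jar A) = (1/8)(7/7)(6/6) = 0.125; P(data | jar B) = (4/5)(1/4)(0/3) = 0; P(data | jar C) = (4/8)(4/7)(3/6) = 0.14286; P(data | jar D) = (10/12)(2/11)(1/10) = 0.015152.
Weighting by the prior gives 1/4 · 0.125 = 0.03125, 1/4 · 0 = 0, 1/4 · 0.14286 = 0.035714, 1/4 · 0.015152 = 0.0037879; these sum to 0.070752.
Therefore the posterior P(jar C | data) = (0.035714) / (0.070752) = 0.50478.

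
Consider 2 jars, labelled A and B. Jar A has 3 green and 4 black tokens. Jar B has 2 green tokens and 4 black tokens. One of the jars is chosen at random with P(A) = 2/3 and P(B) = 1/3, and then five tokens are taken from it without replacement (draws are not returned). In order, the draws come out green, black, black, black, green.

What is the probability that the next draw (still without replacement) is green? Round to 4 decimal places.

Under each hypothesis, the probability of the observed sequence is: P(data | jar A) = (3/7)(4/6)(3/5)(2/4)(2/3) = 2/35; P(data | jar B) = (2/6)(4/5)(3/4)(2/3)(1/2) = 1/15.
Multiplying each by its prior: 2/3 · 2/35 = 4/105, 1/3 · 1/15 = 1/45; these sum to 19/315.
Dividing through by the total gives posterior P(jar A | data) = 12/19, P(jar B | data) = 7/19.
The predictive probability is P(green next | data) = (1/2)(12/19) + (0)(7/19) = 6/19.

0.3158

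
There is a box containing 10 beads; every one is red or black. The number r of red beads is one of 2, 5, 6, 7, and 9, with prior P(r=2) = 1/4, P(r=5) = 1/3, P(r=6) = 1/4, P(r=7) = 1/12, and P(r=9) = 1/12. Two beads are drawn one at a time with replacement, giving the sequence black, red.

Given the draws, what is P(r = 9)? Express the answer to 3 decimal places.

0.036

The likelihood of the observed sequence under each hypothesis: P(data | r = 2) = (8/10)(2/10) = 4/25; P(data | r = 5) = (5/10)(5/10) = 1/4; P(data | r = 6) = (4/10)(6/10) = 6/25; P(data | r = 7) = (3/10)(7/10) = 21/100; P(data | r = 9) = (1/10)(9/10) = 9/100.
Weighting by the prior gives 1/4 · 4/25 = 1/25, 1/3 · 1/4 = 1/12, 1/4 · 6/25 = 3/50, 1/12 · 21/100 = 7/400, 1/12 · 9/100 = 3/400; with total 5/24.
By Bayes' rule, P(r = 9 | data) = (3/400) / (5/24) = 9/250.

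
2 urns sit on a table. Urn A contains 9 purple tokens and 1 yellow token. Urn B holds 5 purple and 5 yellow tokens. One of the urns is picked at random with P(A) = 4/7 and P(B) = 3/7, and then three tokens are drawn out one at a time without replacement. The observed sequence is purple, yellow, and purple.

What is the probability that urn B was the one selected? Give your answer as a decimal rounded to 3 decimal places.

For each hypothesis, P(data | H) works out to: P(data | urn A) = (9/10)(1/9)(8/8) = 1/10; P(data | urn B) = (5/10)(5/9)(4/8) = 5/36.
Multiplying each by its prior: 4/7 · 1/10 = 2/35, 3/7 · 5/36 = 5/84; summing to 7/60.
Hence P(urn B | data) = (5/84) / (7/60) = 25/49.

0.510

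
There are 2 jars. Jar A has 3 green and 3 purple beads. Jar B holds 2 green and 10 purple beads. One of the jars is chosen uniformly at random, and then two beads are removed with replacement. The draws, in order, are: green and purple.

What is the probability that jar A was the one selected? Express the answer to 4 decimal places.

0.6429

The likelihood of the observed sequence under each hypothesis: P(data | jar A) = (3/6)(3/6) = 1/4; P(data | jar B) = (2/12)(10/12) = 5/36.
Multiplying each by its prior: 1/2 · 1/4 = 1/8, 1/2 · 5/36 = 5/72; with total 7/36.
Therefore the posterior P(jar A | data) = (1/8) / (7/36) = 9/14.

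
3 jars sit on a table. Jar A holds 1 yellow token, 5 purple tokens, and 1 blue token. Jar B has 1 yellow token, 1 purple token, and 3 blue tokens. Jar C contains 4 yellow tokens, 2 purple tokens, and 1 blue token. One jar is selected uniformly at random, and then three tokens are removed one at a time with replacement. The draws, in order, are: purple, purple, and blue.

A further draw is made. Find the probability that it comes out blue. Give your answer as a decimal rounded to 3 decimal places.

0.244

For each hypothesis, P(data | H) works out to: P(data | jar A) = (5/7)(5/7)(1/7) = 0.072886; P(data | jar B) = (1/5)(1/5)(3/5) = 0.024; P(data | jar C) = (2/7)(2/7)(1/7) = 0.011662.
Weighting by the prior gives 1/3 · 0.072886 = 0.024295, 1/3 · 0.024 = 0.008, 1/3 · 0.011662 = 0.0038873; these sum to 0.036183.
Dividing through by the total gives posterior P(jar A | data) = 0.67147, P(jar B | data) = 0.2211, P(jar C | data) = 0.10743.
The predictive probability is P(blue next | data) = (1/7)(0.67147) + (3/5)(0.2211) + (1/7)(0.10743) = 0.24393.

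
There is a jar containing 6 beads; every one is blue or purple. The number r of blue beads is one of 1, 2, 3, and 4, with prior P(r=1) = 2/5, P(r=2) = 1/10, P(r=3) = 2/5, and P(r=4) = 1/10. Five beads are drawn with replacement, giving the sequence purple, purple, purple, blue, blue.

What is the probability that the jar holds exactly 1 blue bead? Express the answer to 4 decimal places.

0.2694

For each hypothesis, P(data | H) works out to: P(data | r = 1) = (5/6)(5/6)(5/6)(1/6)(1/6) = 0.016075; P(data | r = 2) = (4/6)(4/6)(4/6)(2/6)(2/6) = 0.032922; P(data | r = 3) = (3/6)(3/6)(3/6)(3/6)(3/6) = 0.03125; P(data | r = 4) = (2/6)(2/6)(2/6)(4/6)(4/6) = 0.016461.
The prior-weighted likelihoods are 2/5 · 0.016075 = 0.00643, 1/10 · 0.032922 = 0.0032922, 2/5 · 0.03125 = 0.0125, 1/10 · 0.016461 = 0.0016461; with total 0.023868.
Therefore the posterior P(r = 1 | data) = (0.00643) / (0.023868) = 0.2694.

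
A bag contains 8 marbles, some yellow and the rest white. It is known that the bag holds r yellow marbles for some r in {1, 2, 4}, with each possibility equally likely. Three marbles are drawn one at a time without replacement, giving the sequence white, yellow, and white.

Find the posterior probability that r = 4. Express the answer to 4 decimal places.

The likelihood of the observed sequence under each hypothesis: P(data | r = 1) = (7/8)(1/7)(6/6) = 1/8; P(data | r = 2) = (6/8)(2/7)(5/6) = 5/28; P(data | r = 4) = (4/8)(4/7)(3/6) = 1/7.
The prior-weighted likelihoods are 1/3 · 1/8 = 1/24, 1/3 · 5/28 = 5/84, 1/3 · 1/7 = 1/21; these sum to 25/168.
Hence P(r = 4 | data) = (1/21) / (25/168) = 8/25.

0.3200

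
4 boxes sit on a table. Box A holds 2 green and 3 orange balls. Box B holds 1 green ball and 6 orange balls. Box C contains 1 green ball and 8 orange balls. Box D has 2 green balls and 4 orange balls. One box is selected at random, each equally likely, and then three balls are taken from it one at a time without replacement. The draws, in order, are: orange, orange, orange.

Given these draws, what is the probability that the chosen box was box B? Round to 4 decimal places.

0.3715

The likelihood of the observed sequence under each hypothesis: P(data | box A) = (3/5)(2/4)(1/3) = 1/10; P(data | box B) = (6/7)(5/6)(4/5) = 4/7; P(data | box C) = (8/9)(7/8)(6/7) = 2/3; P(data | box D) = (4/6)(3/5)(2/4) = 1/5.
Multiplying each by its prior: 1/4 · 1/10 = 1/40, 1/4 · 4/7 = 1/7, 1/4 · 2/3 = 1/6, 1/4 · 1/5 = 1/20; summing to 323/840.
Hence P(box B | data) = (1/7) / (323/840) = 120/323.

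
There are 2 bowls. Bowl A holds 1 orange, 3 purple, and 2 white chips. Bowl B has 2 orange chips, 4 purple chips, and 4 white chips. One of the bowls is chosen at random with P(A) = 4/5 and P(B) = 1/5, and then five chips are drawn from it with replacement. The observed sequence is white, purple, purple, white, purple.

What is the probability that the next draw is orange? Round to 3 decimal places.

0.172

The likelihood of the observed sequence under each hypothesis: P(data | bowl A) = (2/6)(3/6)(3/6)(2/6)(3/6) = 0.013889; P(data | bowl B) = (4/10)(4/10)(4/10)(4/10)(4/10) = 0.01024.
The prior-weighted likelihoods are 4/5 · 0.013889 = 0.011111, 1/5 · 0.01024 = 0.002048; with total 0.013159.
Normalising, the posterior is P(bowl A | data) = 0.84437, P(bowl B | data) = 0.15563.
So P(orange next | data) = Σ P(orange next | H) P(H | data) = (1/6)(0.84437) + (1/5)(0.15563) = 0.17185.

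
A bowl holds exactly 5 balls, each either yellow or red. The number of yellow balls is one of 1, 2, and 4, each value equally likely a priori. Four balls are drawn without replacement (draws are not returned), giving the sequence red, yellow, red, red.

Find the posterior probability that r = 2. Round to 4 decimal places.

Under each hypothesis, the probability of the observed sequence is: P(data | r = 1) = (4/5)(1/4)(3/3)(2/2) = 1/5; P(data | r = 2) = (3/5)(2/4)(2/3)(1/2) = 1/10; P(data | r = 4) = (1/5)(4/4)(0/3) = 0.
Multiplying each by its prior: 1/3 · 1/5 = 1/15, 1/3 · 1/10 = 1/30, 1/3 · 0 = 0; summing to 1/10.
Therefore the posterior P(r = 2 | data) = (1/30) / (1/10) = 1/3.

0.3333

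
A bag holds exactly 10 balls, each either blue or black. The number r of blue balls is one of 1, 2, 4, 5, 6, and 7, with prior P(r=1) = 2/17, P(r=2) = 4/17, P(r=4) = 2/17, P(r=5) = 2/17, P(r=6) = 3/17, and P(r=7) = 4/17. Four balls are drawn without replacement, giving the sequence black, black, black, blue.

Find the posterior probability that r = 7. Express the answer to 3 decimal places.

The likelihood of the observed sequence under each hypothesis: P(data | r = 1) = (9/10)(8/9)(7/8)(1/7) = 0.1; P(data | r = 2) = (8/10)(7/9)(6/8)(2/7) = 0.13333; P(data | r = 4) = (6/10)(5/9)(4/8)(4/7) = 0.095238; P(data | r = 5) = (5/10)(4/9)(3/8)(5/7) = 0.059524; P(data | r = 6) = (4/10)(3/9)(2/8)(6/7) = 0.028571; P(data | r = 7) = (3/10)(2/9)(1/8)(7/7) = 0.0083333.
The prior-weighted likelihoods are 2/17 · 0.1 = 0.011765, 4/17 · 0.13333 = 0.031373, 2/17 · 0.095238 = 0.011204, 2/17 · 0.059524 = 0.0070028, 3/17 · 0.028571 = 0.005042, 4/17 · 0.0083333 = 0.0019608; these sum to 0.068347.
Therefore the posterior P(r = 7 | data) = (0.0019608) / (0.068347) = 0.028689.

0.029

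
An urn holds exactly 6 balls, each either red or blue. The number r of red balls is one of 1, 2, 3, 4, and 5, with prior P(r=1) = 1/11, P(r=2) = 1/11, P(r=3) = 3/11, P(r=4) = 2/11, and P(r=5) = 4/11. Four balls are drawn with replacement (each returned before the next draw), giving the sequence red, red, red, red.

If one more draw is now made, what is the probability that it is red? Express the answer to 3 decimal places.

For each hypothesis, P(data | H) works out to: P(data | r = 1) = (1/6)(1/6)(1/6)(1/6) = 0.0007716; P(data | r = 2) = (2/6)(2/6)(2/6)(2/6) = 0.012346; P(data | r = 3) = (3/6)(3/6)(3/6)(3/6) = 0.0625; P(data | r = 4) = (4/6)(4/6)(4/6)(4/6) = 0.19753; P(data | r = 5) = (5/6)(5/6)(5/6)(5/6) = 0.48225.
Multiplying each by its prior: 1/11 · 0.0007716 = 7.0146e-05, 1/11 · 0.012346 = 0.0011223, 3/11 · 0.0625 = 0.017045, 2/11 · 0.19753 = 0.035915, 4/11 · 0.48225 = 0.17536; these sum to 0.22952.
The posterior is then P(r = 1 | data) = 0.00030562, P(r = 2 | data) = 0.00489, P(r = 3 | data) = 0.074267, P(r = 4 | data) = 0.15648, P(r = 5 | data) = 0.76406.
Averaging over the posterior, P(red next | data) = (1/6)(0.00030562) + (1/3)(0.00489) + (1/2)(0.074267) + (2/3)(0.15648) + (5/6)(0.76406) = 0.77985.

0.780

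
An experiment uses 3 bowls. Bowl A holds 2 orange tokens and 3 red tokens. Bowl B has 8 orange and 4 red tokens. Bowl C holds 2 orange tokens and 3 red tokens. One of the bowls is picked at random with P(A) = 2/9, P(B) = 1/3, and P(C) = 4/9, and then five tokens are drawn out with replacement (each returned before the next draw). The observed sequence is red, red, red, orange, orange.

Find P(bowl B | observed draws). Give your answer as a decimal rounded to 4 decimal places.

0.1923

Compute the likelihood of the observed sequence for each case: P(data | bowl A) = (3/5)(3/5)(3/5)(2/5)(2/5) = 0.03456; P(data | bowl B) = (4/12)(4/12)(4/12)(8/12)(8/12) = 0.016461; P(data | bowl C) = (3/5)(3/5)(3/5)(2/5)(2/5) = 0.03456.
Multiplying each by its prior: 2/9 · 0.03456 = 0.00768, 1/3 · 0.016461 = 0.005487, 4/9 · 0.03456 = 0.01536; these sum to 0.028527.
Therefore the posterior P(bowl B | data) = (0.005487) / (0.028527) = 0.19234.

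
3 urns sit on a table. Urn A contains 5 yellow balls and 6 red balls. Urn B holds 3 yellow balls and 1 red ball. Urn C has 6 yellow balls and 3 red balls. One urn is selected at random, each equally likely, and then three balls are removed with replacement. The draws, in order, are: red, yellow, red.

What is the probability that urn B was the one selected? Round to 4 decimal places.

Under each hypothesis, the probability of the observed sequence is: P(data | urn A) = (6/11)(5/11)(6/11) = 0.13524; P(data | urn B) = (1/4)(3/4)(1/4) = 0.046875; P(data | urn C) = (3/9)(6/9)(3/9) = 0.074074.
The prior-weighted likelihoods are 1/3 · 0.13524 = 0.045079, 1/3 · 0.046875 = 0.015625, 1/3 · 0.074074 = 0.024691; summing to 0.085395.
Therefore the posterior P(urn B | data) = (0.015625) / (0.085395) = 0.18297.

0.1830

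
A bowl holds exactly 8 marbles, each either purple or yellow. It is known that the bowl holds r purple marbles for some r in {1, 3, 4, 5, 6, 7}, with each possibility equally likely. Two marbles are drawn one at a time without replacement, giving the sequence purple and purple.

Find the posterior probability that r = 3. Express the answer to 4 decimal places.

Under each hypothesis, the probability of the observed sequence is: P(data | r = 1) = (1/8)(0/7) = 0; P(data | r = 3) = (3/8)(2/7) = 3/28; P(data | r = 4) = (4/8)(3/7) = 3/14; P(data | r = 5) = (5/8)(4/7) = 5/14; P(data | r = 6) = (6/8)(5/7) = 15/28; P(data | r = 7) = (7/8)(6/7) = 3/4.
Multiplying each by its prior: 1/6 · 0 = 0, 1/6 · 3/28 = 1/56, 1/6 · 3/14 = 1/28, 1/6 · 5/14 = 5/84, 1/6 · 15/28 = 5/56, 1/6 · 3/4 = 1/8; with total 55/168.
Therefore the posterior P(r = 3 | data) = (1/56) / (55/168) = 3/55.

0.0545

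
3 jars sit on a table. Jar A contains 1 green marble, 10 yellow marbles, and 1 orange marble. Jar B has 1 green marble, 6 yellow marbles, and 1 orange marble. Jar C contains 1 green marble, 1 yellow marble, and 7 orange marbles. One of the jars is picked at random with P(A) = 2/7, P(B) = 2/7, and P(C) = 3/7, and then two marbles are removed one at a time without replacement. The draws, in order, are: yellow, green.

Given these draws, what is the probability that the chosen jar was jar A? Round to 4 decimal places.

Under each hypothesis, the probability of the observed sequence is: P(data | jar A) = (10/12)(1/11) = 0.075758; P(data | jar B) = (6/8)(1/7) = 0.10714; P(data | jar C) = (1/9)(1/8) = 0.013889.
The prior-weighted likelihoods are 2/7 · 0.075758 = 0.021645, 2/7 · 0.10714 = 0.030612, 3/7 · 0.013889 = 0.0059524; with total 0.05821.
So P(jar A | data) = (0.021645) / (0.05821) = 0.37185.

0.3718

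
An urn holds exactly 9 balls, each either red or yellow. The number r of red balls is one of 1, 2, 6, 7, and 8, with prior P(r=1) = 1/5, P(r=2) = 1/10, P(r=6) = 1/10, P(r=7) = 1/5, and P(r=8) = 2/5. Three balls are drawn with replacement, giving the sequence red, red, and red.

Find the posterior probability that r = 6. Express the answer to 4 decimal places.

Compute the likelihood of the observed sequence for each case: P(data | r = 1) = (1/9)(1/9)(1/9) = 0.0013717; P(data | r = 2) = (2/9)(2/9)(2/9) = 0.010974; P(data | r = 6) = (6/9)(6/9)(6/9) = 0.2963; P(data | r = 7) = (7/9)(7/9)(7/9) = 0.47051; P(data | r = 8) = (8/9)(8/9)(8/9) = 0.70233.
Multiplying each by its prior: 1/5 · 0.0013717 = 0.00027435, 1/10 · 0.010974 = 0.0010974, 1/10 · 0.2963 = 0.02963, 1/5 · 0.47051 = 0.094102, 2/5 · 0.70233 = 0.28093; summing to 0.40604.
So P(r = 6 | data) = (0.02963) / (0.40604) = 0.072973.

0.0730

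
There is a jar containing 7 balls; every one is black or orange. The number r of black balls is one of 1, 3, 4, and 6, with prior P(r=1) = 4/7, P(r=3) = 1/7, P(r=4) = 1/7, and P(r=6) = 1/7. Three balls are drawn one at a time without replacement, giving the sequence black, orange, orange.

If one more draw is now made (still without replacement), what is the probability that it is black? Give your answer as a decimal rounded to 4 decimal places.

Compute the likelihood of the observed sequence for each case: P(data | r = 1) = (1/7)(6/6)(5/5) = 1/7; P(data | r = 3) = (3/7)(4/6)(3/5) = 6/35; P(data | r = 4) = (4/7)(3/6)(2/5) = 4/35; P(data | r = 6) = (6/7)(1/6)(0/5) = 0.
The prior-weighted likelihoods are 4/7 · 1/7 = 4/49, 1/7 · 6/35 = 6/245, 1/7 · 4/35 = 4/245, 1/7 · 0 = 0; summing to 6/49.
Dividing through by the total gives posterior P(r = 1 | data) = 2/3, P(r = 3 | data) = 1/5, P(r = 4 | data) = 2/15, P(r = 6 | data) = 0.
So P(black next | data) = Σ P(black next | H) P(H | data) = (0)(2/3) + (1/2)(1/5) + (3/4)(2/15) = 1/5.

0.2000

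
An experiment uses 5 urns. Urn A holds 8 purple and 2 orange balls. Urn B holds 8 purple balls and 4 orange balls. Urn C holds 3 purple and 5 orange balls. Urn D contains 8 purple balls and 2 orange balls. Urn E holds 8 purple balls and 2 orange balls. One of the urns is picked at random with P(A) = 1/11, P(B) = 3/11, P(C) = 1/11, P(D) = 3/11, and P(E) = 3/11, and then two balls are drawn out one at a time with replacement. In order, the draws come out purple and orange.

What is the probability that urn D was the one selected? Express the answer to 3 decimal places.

0.238

Compute the likelihood of the observed sequence for each case: P(data | urn A) = (8/10)(2/10) = 0.16; P(data | urn B) = (8/12)(4/12) = 0.22222; P(data | urn C) = (3/8)(5/8) = 0.23438; P(data | urn D) = (8/10)(2/10) = 0.16; P(data | urn E) = (8/10)(2/10) = 0.16.
Weighting by the prior gives 1/11 · 0.16 = 0.014545, 3/11 · 0.22222 = 0.060606, 1/11 · 0.23438 = 0.021307, 3/11 · 0.16 = 0.043636, 3/11 · 0.16 = 0.043636; with total 0.18373.
So P(urn D | data) = (0.043636) / (0.18373) = 0.2375.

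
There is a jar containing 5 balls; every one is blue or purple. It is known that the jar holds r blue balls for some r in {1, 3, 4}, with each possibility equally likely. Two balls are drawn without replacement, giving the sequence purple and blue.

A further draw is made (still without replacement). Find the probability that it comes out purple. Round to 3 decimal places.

Compute the likelihood of the observed sequence for each case: P(data | r = 1) = (4/5)(1/4) = 1/5; P(data | r = 3) = (2/5)(3/4) = 3/10; P(data | r = 4) = (1/5)(4/4) = 1/5.
Multiplying each by its prior: 1/3 · 1/5 = 1/15, 1/3 · 3/10 = 1/10, 1/3 · 1/5 = 1/15; summing to 7/30.
Normalising, the posterior is P(r = 1 | data) = 2/7, P(r = 3 | data) = 3/7, P(r = 4 | data) = 2/7.
So P(purple next | data) = Σ P(purple next | H) P(H | data) = (1)(2/7) + (1/3)(3/7) + (0)(2/7) = 3/7.

0.429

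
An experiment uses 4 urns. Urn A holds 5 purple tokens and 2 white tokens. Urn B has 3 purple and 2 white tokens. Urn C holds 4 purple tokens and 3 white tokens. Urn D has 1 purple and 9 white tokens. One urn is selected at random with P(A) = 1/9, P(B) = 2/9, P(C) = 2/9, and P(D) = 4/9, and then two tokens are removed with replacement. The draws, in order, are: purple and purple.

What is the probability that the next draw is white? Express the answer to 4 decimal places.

The likelihood of the observed sequence under each hypothesis: P(data | urn A) = (5/7)(5/7) = 0.5102; P(data | urn B) = (3/5)(3/5) = 0.36; P(data | urn C) = (4/7)(4/7) = 0.32653; P(data | urn D) = (1/10)(1/10) = 0.01.
The prior-weighted likelihoods are 1/9 · 0.5102 = 0.056689, 2/9 · 0.36 = 0.08, 2/9 · 0.32653 = 0.072562, 4/9 · 0.01 = 0.0044444; these sum to 0.2137.
Dividing through by the total gives posterior P(urn A | data) = 0.26528, P(urn B | data) = 0.37436, P(urn C | data) = 0.33956, P(urn D | data) = 0.020798.
The predictive probability is P(white next | data) = (2/7)(0.26528) + (2/5)(0.37436) + (3/7)(0.33956) + (9/10)(0.020798) = 0.38978.

0.3898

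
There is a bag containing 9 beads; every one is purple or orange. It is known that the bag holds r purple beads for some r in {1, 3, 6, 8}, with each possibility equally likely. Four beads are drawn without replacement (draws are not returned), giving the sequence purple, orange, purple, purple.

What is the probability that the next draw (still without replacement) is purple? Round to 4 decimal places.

0.7541

For each hypothesis, P(data | H) works out to: P(data | r = 1) = (1/9)(8/8)(0/7) = 0; P(data | r = 3) = (3/9)(6/8)(2/7)(1/6) = 0.011905; P(data | r = 6) = (6/9)(3/8)(5/7)(4/6) = 0.11905; P(data | r = 8) = (8/9)(1/8)(7/7)(6/6) = 0.11111.
Multiplying each by its prior: 1/4 · 0 = 0, 1/4 · 0.011905 = 0.0029762, 1/4 · 0.11905 = 0.029762, 1/4 · 0.11111 = 0.027778; with total 0.060516.
The posterior is then P(r = 1 | data) = 0, P(r = 3 | data) = 0.04918, P(r = 6 | data) = 0.4918, P(r = 8 | data) = 0.45902.
Averaging over the posterior, P(purple next | data) = (0)(0.04918) + (3/5)(0.4918) + (1)(0.45902) = 0.7541.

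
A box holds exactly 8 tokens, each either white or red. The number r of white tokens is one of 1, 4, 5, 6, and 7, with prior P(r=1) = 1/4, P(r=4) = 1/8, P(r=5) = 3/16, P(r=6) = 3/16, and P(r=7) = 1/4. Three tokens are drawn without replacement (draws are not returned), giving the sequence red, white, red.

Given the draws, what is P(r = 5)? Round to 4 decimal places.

0.2308

Compute the likelihood of the observed sequence for each case: P(data | r = 1) = (7/8)(1/7)(6/6) = 1/8; P(data | r = 4) = (4/8)(4/7)(3/6) = 1/7; P(data | r = 5) = (3/8)(5/7)(2/6) = 5/56; P(data | r = 6) = (2/8)(6/7)(1/6) = 1/28; P(data | r = 7) = (1/8)(7/7)(0/6) = 0.
Weighting by the prior gives 1/4 · 1/8 = 1/32, 1/8 · 1/7 = 1/56, 3/16 · 5/56 = 15/896, 3/16 · 1/28 = 3/448, 1/4 · 0 = 0; these sum to 65/896.
So P(r = 5 | data) = (15/896) / (65/896) = 3/13.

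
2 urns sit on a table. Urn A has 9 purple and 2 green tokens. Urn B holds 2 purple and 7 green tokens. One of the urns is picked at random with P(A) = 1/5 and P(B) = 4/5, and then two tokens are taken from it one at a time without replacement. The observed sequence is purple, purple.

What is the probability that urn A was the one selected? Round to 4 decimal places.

Under each hypothesis, the probability of the observed sequence is: P(data | urn A) = (9/11)(8/10) = 0.65455; P(data | urn B) = (2/9)(1/8) = 0.027778.
The prior-weighted likelihoods are 1/5 · 0.65455 = 0.13091, 4/5 · 0.027778 = 0.022222; these sum to 0.15313.
So P(urn A | data) = (0.13091) / (0.15313) = 0.85488.

0.8549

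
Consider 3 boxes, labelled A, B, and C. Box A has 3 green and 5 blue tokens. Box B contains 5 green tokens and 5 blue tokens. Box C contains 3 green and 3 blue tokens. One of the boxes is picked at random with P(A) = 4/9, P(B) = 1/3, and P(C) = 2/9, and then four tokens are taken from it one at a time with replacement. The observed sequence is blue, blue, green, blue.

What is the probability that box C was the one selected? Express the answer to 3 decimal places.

For each hypothesis, P(data | H) works out to: P(data | box A) = (5/8)(5/8)(3/8)(5/8) = 0.091553; P(data | box B) = (5/10)(5/10)(5/10)(5/10) = 0.0625; P(data | box C) = (3/6)(3/6)(3/6)(3/6) = 0.0625.
The prior-weighted likelihoods are 4/9 · 0.091553 = 0.04069, 1/3 · 0.0625 = 0.020833, 2/9 · 0.0625 = 0.013889; with total 0.075412.
Therefore the posterior P(box C | data) = (0.013889) / (0.075412) = 0.18417.

0.184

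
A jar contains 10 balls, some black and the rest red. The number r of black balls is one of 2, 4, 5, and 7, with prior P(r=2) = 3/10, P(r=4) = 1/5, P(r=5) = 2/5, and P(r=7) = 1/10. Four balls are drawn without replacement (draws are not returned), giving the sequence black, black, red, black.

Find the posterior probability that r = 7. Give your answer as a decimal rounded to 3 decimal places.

Under each hypothesis, the probability of the observed sequence is: P(data | r = 2) = (2/10)(1/9)(8/8)(0/7) = 0; P(data | r = 4) = (4/10)(3/9)(6/8)(2/7) = 0.028571; P(data | r = 5) = (5/10)(4/9)(5/8)(3/7) = 0.059524; P(data | r = 7) = (7/10)(6/9)(3/8)(5/7) = 0.125.
The prior-weighted likelihoods are 3/10 · 0 = 0, 1/5 · 0.028571 = 0.0057143, 2/5 · 0.059524 = 0.02381, 1/10 · 0.125 = 0.0125; these sum to 0.042024.
Therefore the posterior P(r = 7 | data) = (0.0125) / (0.042024) = 0.29745.

0.297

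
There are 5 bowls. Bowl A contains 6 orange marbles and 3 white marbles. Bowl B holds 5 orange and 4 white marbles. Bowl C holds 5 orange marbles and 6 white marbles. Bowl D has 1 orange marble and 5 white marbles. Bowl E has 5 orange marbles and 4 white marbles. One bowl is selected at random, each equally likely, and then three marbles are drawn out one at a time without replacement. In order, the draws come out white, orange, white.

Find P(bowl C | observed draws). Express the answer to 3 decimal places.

Compute the likelihood of the observed sequence for each case: P(data | bowl A) = (3/9)(6/8)(2/7) = 1/14; P(data | bowl B) = (4/9)(5/8)(3/7) = 5/42; P(data | bowl C) = (6/11)(5/10)(5/9) = 5/33; P(data | bowl D) = (5/6)(1/5)(4/4) = 1/6; P(data | bowl E) = (4/9)(5/8)(3/7) = 5/42.
Multiplying each by its prior: 1/5 · 1/14 = 1/70, 1/5 · 5/42 = 1/42, 1/5 · 5/33 = 1/33, 1/5 · 1/6 = 1/30, 1/5 · 5/42 = 1/42; with total 29/231.
Hence P(bowl C | data) = (1/33) / (29/231) = 7/29.

0.241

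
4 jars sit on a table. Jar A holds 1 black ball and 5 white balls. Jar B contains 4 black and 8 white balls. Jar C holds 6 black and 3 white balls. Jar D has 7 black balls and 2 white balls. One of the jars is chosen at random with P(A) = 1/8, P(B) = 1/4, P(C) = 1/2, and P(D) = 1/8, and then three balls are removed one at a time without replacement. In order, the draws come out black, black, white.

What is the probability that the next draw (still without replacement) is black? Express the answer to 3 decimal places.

0.631

Under each hypothesis, the probability of the observed sequence is: P(data | jar A) = (1/6)(0/5) = 0; P(data | jar B) = (4/12)(3/11)(8/10) = 0.072727; P(data | jar C) = (6/9)(5/8)(3/7) = 0.17857; P(data | jar D) = (7/9)(6/8)(2/7) = 0.16667.
Multiplying each by its prior: 1/8 · 0 = 0, 1/4 · 0.072727 = 0.018182, 1/2 · 0.17857 = 0.089286, 1/8 · 0.16667 = 0.020833; summing to 0.1283.
The posterior is then P(jar A | data) = 0, P(jar B | data) = 0.14171, P(jar C | data) = 0.69591, P(jar D | data) = 0.16238.
The predictive probability is P(black next | data) = (2/9)(0.14171) + (2/3)(0.69591) + (5/6)(0.16238) = 0.63075.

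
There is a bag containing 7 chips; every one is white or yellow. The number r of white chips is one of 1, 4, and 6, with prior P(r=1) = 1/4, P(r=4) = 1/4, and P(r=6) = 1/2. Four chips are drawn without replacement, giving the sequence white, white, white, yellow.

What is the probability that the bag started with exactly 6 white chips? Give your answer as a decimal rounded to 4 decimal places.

0.7692

The likelihood of the observed sequence under each hypothesis: P(data | r = 1) = (1/7)(0/6) = 0; P(data | r = 4) = (4/7)(3/6)(2/5)(3/4) = 3/35; P(data | r = 6) = (6/7)(5/6)(4/5)(1/4) = 1/7.
Multiplying each by its prior: 1/4 · 0 = 0, 1/4 · 3/35 = 3/140, 1/2 · 1/7 = 1/14; these sum to 13/140.
By Bayes' rule, P(r = 6 | data) = (1/14) / (13/140) = 10/13.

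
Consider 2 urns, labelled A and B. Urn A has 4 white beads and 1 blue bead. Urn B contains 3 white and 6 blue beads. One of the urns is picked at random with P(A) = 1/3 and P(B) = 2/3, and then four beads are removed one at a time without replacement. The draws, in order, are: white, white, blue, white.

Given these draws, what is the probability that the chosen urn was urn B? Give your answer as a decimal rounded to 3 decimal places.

Under each hypothesis, the probability of the observed sequence is: P(data | urn A) = (4/5)(3/4)(1/3)(2/2) = 1/5; P(data | urn B) = (3/9)(2/8)(6/7)(1/6) = 1/84.
The prior-weighted likelihoods are 1/3 · 1/5 = 1/15, 2/3 · 1/84 = 1/126; these sum to 47/630.
So P(urn B | data) = (1/126) / (47/630) = 5/47.

0.106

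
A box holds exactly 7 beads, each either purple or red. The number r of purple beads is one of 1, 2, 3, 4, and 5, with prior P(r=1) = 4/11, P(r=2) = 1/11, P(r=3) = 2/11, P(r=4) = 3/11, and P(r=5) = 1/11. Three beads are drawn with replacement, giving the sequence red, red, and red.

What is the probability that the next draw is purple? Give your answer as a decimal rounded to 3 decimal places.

0.221

For each hypothesis, P(data | H) works out to: P(data | r = 1) = (6/7)(6/7)(6/7) = 0.62974; P(data | r = 2) = (5/7)(5/7)(5/7) = 0.36443; P(data | r = 3) = (4/7)(4/7)(4/7) = 0.18659; P(data | r = 4) = (3/7)(3/7)(3/7) = 0.078717; P(data | r = 5) = (2/7)(2/7)(2/7) = 0.023324.
The prior-weighted likelihoods are 4/11 · 0.62974 = 0.229, 1/11 · 0.36443 = 0.03313, 2/11 · 0.18659 = 0.033925, 3/11 · 0.078717 = 0.021468, 1/11 · 0.023324 = 0.0021203; with total 0.31964.
Normalising, the posterior is P(r = 1 | data) = 0.71642, P(r = 2 | data) = 0.10365, P(r = 3 | data) = 0.10614, P(r = 4 | data) = 0.067164, P(r = 5 | data) = 0.0066335.
So P(purple next | data) = Σ P(purple next | H) P(H | data) = (1/7)(0.71642) + (2/7)(0.10365) + (3/7)(0.10614) + (4/7)(0.067164) + (5/7)(0.0066335) = 0.22056.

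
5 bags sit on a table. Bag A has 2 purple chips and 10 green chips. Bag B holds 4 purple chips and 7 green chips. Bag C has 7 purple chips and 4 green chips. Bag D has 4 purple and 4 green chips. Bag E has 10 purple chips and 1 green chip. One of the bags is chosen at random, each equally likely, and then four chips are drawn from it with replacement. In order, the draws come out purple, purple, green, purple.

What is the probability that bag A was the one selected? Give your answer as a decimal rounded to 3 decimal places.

0.015

Compute the likelihood of the observed sequence for each case: P(data | bag A) = (2/12)(2/12)(10/12)(2/12) = 0.003858; P(data | bag B) = (4/11)(4/11)(7/11)(4/11) = 0.030599; P(data | bag C) = (7/11)(7/11)(4/11)(7/11) = 0.093709; P(data | bag D) = (4/8)(4/8)(4/8)(4/8) = 0.0625; P(data | bag E) = (10/11)(10/11)(1/11)(10/11) = 0.068301.
Weighting by the prior gives 1/5 · 0.003858 = 0.0007716, 1/5 · 0.030599 = 0.0061198, 1/5 · 0.093709 = 0.018742, 1/5 · 0.0625 = 0.0125, 1/5 · 0.068301 = 0.01366; these sum to 0.051794.
So P(bag A | data) = (0.0007716) / (0.051794) = 0.014898.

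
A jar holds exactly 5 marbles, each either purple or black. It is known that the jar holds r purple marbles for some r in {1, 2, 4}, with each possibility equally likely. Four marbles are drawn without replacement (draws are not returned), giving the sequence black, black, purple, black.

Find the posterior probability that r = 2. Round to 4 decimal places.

0.3333

For each hypothesis, P(data | H) works out to: P(data | r = 1) = (4/5)(3/4)(1/3)(2/2) = 1/5; P(data | r = 2) = (3/5)(2/4)(2/3)(1/2) = 1/10; P(data | r = 4) = (1/5)(0/4) = 0.
Multiplying each by its prior: 1/3 · 1/5 = 1/15, 1/3 · 1/10 = 1/30, 1/3 · 0 = 0; summing to 1/10.
Therefore the posterior P(r = 2 | data) = (1/30) / (1/10) = 1/3.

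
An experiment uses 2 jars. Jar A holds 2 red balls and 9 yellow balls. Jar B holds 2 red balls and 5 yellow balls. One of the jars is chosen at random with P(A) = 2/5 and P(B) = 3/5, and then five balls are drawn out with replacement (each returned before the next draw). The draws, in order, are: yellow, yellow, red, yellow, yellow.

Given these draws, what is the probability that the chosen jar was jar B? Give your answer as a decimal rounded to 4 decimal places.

0.5779

Under each hypothesis, the probability of the observed sequence is: P(data | jar A) = (9/11)(9/11)(2/11)(9/11)(9/11) = 0.081477; P(data | jar B) = (5/7)(5/7)(2/7)(5/7)(5/7) = 0.074374.
Weighting by the prior gives 2/5 · 0.081477 = 0.032591, 3/5 · 0.074374 = 0.044624; with total 0.077215.
By Bayes' rule, P(jar B | data) = (0.044624) / (0.077215) = 0.57792.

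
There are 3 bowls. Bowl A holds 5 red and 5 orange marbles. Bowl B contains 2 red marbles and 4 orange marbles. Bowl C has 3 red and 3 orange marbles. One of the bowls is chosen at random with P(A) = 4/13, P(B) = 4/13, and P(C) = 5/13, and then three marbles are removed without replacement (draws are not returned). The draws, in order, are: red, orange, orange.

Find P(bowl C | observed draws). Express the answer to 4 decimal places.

Compute the likelihood of the observed sequence for each case: P(data | bowl A) = (5/10)(5/9)(4/8) = 0.13889; P(data | bowl B) = (2/6)(4/5)(3/4) = 0.2; P(data | bowl C) = (3/6)(3/5)(2/4) = 0.15.
Multiplying each by its prior: 4/13 · 0.13889 = 0.042735, 4/13 · 0.2 = 0.061538, 5/13 · 0.15 = 0.057692; these sum to 0.16197.
So P(bowl C | data) = (0.057692) / (0.16197) = 0.3562.

0.3562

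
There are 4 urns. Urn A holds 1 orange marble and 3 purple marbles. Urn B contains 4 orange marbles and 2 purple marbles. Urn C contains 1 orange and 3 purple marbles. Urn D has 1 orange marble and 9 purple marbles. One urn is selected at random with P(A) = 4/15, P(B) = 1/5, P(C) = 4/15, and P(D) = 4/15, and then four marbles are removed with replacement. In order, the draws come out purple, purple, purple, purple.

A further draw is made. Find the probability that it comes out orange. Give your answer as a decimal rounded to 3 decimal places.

0.177

For each hypothesis, P(data | H) works out to: P(data | urn A) = (3/4)(3/4)(3/4)(3/4) = 0.31641; P(data | urn B) = (2/6)(2/6)(2/6)(2/6) = 0.012346; P(data | urn C) = (3/4)(3/4)(3/4)(3/4) = 0.31641; P(data | urn D) = (9/10)(9/10)(9/10)(9/10) = 0.6561.
Multiplying each by its prior: 4/15 · 0.31641 = 0.084375, 1/5 · 0.012346 = 0.0024691, 4/15 · 0.31641 = 0.084375, 4/15 · 0.6561 = 0.17496; with total 0.34618.
Dividing through by the total gives posterior P(urn A | data) = 0.24373, P(urn B | data) = 0.0071325, P(urn C | data) = 0.24373, P(urn D | data) = 0.5054.
Averaging over the posterior, P(orange next | data) = (1/4)(0.24373) + (2/3)(0.0071325) + (1/4)(0.24373) + (1/10)(0.5054) = 0.17716.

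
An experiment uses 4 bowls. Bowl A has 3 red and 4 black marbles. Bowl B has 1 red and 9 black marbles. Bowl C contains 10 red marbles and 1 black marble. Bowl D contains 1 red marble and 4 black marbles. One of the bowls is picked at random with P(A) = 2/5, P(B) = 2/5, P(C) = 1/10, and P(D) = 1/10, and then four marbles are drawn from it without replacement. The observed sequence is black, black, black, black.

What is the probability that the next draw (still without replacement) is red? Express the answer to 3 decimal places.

0.263

Under each hypothesis, the probability of the observed sequence is: P(data | bowl A) = (4/7)(3/6)(2/5)(1/4) = 1/35; P(data | bowl B) = (9/10)(8/9)(7/8)(6/7) = 3/5; P(data | bowl C) = (1/11)(0/10) = 0; P(data | bowl D) = (4/5)(3/4)(2/3)(1/2) = 1/5.
Weighting by the prior gives 2/5 · 1/35 = 2/175, 2/5 · 3/5 = 6/25, 1/10 · 0 = 0, 1/10 · 1/5 = 1/50; with total 19/70.
Normalising, the posterior is P(bowl A | data) = 4/95, P(bowl B | data) = 84/95, P(bowl C | data) = 0, P(bowl D | data) = 7/95.
So P(red next | data) = Σ P(red next | H) P(H | data) = (1)(4/95) + (1/6)(84/95) + (1)(7/95) = 5/19.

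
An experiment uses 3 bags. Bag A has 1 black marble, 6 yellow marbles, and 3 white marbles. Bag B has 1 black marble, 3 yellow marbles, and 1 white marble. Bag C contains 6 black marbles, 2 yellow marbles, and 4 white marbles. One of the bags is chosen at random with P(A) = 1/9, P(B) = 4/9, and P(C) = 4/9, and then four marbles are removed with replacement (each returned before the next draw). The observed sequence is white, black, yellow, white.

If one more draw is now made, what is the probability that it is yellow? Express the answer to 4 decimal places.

0.3396

The likelihood of the observed sequence under each hypothesis: P(data | bag A) = (3/10)(1/10)(6/10)(3/10) = 0.0054; P(data | bag B) = (1/5)(1/5)(3/5)(1/5) = 0.0048; P(data | bag C) = (4/12)(6/12)(2/12)(4/12) = 0.0092593.
The prior-weighted likelihoods are 1/9 · 0.0054 = 0.0006, 4/9 · 0.0048 = 0.0021333, 4/9 · 0.0092593 = 0.0041152; with total 0.0068486.
The posterior is then P(bag A | data) = 0.08761, P(bag B | data) = 0.3115, P(bag C | data) = 0.60089.
The predictive probability is P(yellow next | data) = (3/5)(0.08761) + (3/5)(0.3115) + (1/6)(0.60089) = 0.33961.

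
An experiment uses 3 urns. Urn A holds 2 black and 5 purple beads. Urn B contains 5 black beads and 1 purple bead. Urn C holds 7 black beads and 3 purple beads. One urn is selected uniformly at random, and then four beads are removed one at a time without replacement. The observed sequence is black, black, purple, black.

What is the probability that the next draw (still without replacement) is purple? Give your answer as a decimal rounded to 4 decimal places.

Under each hypothesis, the probability of the observed sequence is: P(data | urn A) = (2/7)(1/6)(5/5)(0/4) = 0; P(data | urn B) = (5/6)(4/5)(1/4)(3/3) = 1/6; P(data | urn C) = (7/10)(6/9)(3/8)(5/7) = 1/8.
Multiplying each by its prior: 1/3 · 0 = 0, 1/3 · 1/6 = 1/18, 1/3 · 1/8 = 1/24; summing to 7/72.
Dividing through by the total gives posterior P(urn A | data) = 0, P(urn B | data) = 4/7, P(urn C | data) = 3/7.
Averaging over the posterior, P(purple next | data) = (0)(4/7) + (1/3)(3/7) = 1/7.

0.1429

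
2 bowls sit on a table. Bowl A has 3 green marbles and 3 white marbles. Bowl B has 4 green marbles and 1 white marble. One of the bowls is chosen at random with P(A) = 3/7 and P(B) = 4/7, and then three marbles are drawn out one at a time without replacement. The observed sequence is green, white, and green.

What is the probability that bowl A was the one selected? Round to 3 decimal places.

0.360

For each hypothesis, P(data | H) works out to: P(data | bowl A) = (3/6)(3/5)(2/4) = 3/20; P(data | bowl B) = (4/5)(1/4)(3/3) = 1/5.
The prior-weighted likelihoods are 3/7 · 3/20 = 9/140, 4/7 · 1/5 = 4/35; these sum to 5/28.
So P(bowl A | data) = (9/140) / (5/28) = 9/25.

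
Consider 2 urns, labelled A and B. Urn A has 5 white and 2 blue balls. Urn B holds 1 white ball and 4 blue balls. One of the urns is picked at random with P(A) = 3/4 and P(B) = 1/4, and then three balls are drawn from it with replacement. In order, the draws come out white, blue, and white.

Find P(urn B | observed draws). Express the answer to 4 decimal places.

0.0682

Under each hypothesis, the probability of the observed sequence is: P(data | urn A) = (5/7)(2/7)(5/7) = 0.14577; P(data | urn B) = (1/5)(4/5)(1/5) = 0.032.
Multiplying each by its prior: 3/4 · 0.14577 = 0.10933, 1/4 · 0.032 = 0.008; with total 0.11733.
Hence P(urn B | data) = (0.008) / (0.11733) = 0.068184.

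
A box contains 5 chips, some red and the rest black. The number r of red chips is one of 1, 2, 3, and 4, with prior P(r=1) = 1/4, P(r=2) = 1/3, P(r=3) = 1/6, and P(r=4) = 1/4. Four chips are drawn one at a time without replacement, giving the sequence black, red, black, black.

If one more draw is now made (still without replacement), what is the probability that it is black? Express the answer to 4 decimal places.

0.6000

For each hypothesis, P(data | H) works out to: P(data | r = 1) = (4/5)(1/4)(3/3)(2/2) = 1/5; P(data | r = 2) = (3/5)(2/4)(2/3)(1/2) = 1/10; P(data | r = 3) = (2/5)(3/4)(1/3)(0/2) = 0; P(data | r = 4) = (1/5)(4/4)(0/3) = 0.
Weighting by the prior gives 1/4 · 1/5 = 1/20, 1/3 · 1/10 = 1/30, 1/6 · 0 = 0, 1/4 · 0 = 0; with total 1/12.
Dividing through by the total gives posterior P(r = 1 | data) = 3/5, P(r = 2 | data) = 2/5, P(r = 3 | data) = 0, P(r = 4 | data) = 0.
The predictive probability is P(black next | data) = (1)(3/5) + (0)(2/5) = 3/5.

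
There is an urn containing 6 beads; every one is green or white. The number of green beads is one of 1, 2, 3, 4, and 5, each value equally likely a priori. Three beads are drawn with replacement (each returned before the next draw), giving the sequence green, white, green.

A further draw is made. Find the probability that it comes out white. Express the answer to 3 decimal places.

0.411

For each hypothesis, P(data | H) works out to: P(data | r = 1) = (1/6)(5/6)(1/6) = 5/216; P(data | r = 2) = (2/6)(4/6)(2/6) = 2/27; P(data | r = 3) = (3/6)(3/6)(3/6) = 1/8; P(data | r = 4) = (4/6)(2/6)(4/6) = 4/27; P(data | r = 5) = (5/6)(1/6)(5/6) = 25/216.
Multiplying each by its prior: 1/5 · 5/216 = 1/216, 1/5 · 2/27 = 2/135, 1/5 · 1/8 = 1/40, 1/5 · 4/27 = 4/135, 1/5 · 25/216 = 5/216; these sum to 7/72.
The posterior is then P(r = 1 | data) = 1/21, P(r = 2 | data) = 16/105, P(r = 3 | data) = 9/35, P(r = 4 | data) = 32/105, P(r = 5 | data) = 5/21.
Averaging over the posterior, P(white next | data) = (5/6)(1/21) + (2/3)(16/105) + (1/2)(9/35) + (1/3)(32/105) + (1/6)(5/21) = 37/90.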